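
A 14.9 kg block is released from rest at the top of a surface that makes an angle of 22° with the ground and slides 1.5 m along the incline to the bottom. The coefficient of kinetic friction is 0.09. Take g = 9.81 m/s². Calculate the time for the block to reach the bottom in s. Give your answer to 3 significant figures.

The weight component along the incline is mg sin 22° = 54.756 N and the normal force is N = mg cos 22° = 135.526 N.
Friction up the slope is f = μN = 0.09 × 135.526 = 12.197 N, so the net downslope force is 54.756 − 12.197 = 42.559 N and a = 42.559 / 14.9 = 2.8563 m/s².
Starting from rest, L = ½at², so t = √(2L/a) = √(2 × 1.5 / 2.8563) = 1.0248 s.

1.02 s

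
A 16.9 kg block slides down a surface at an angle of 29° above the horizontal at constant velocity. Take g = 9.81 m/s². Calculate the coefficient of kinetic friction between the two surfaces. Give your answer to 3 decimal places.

0.554

At constant velocity the net force along the incline is zero: mg sin 29° = μ mg cos 29°.
So μ = tan 29° = 0.4848 / 0.8746 = 0.5543.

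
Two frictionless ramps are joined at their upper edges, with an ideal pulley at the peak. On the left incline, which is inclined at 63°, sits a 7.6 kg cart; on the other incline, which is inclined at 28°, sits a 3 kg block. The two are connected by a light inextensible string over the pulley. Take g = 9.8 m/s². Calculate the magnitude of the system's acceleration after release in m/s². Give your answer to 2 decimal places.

4.96 m/s²

Resolve each weight along its own incline: the 7.6 kg mass has component 7.6 × 9.8 × sin 63° = 66.362 N down its slope, and the 3 kg mass has 3 × 9.8 × sin 28° = 13.802 N down its slope.
The 7.6 kg side's 66.362 N exceeds the other side's 13.802 N, so that mass slides down and the 3 kg mass slides up. Taking that direction as positive, Newton's second law for the whole system gives 66.362 − 13.802 = (7.6 + 3) a, so a = 52.560 / 10.6 = 4.9585 m/s².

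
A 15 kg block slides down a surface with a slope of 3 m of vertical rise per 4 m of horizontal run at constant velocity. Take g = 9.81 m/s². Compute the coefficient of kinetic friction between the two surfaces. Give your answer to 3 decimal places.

0.750

At constant velocity the net force along the incline is zero: mg sin 36.87° = μ mg cos 36.87°.
So μ = tan 36.87° = 0.6000 / 0.8000 = 0.7500.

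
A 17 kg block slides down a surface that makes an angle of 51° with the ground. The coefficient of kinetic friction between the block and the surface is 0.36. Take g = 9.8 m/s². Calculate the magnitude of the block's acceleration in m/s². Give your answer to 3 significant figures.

5.40 m/s²

Resolving the weight along the incline: the component pulling the block down the slope is mg sin 51° = 17 × 9.8 × 0.7771 = 129.465 N, and the normal force is N = mg cos 51° = 17 × 9.8 × 0.6293 = 104.841 N.
Kinetic friction acts up the slope with magnitude f = μN = 0.36 × 104.841 = 37.743 N.
Net force along the incline is 129.465 − 37.743 = 91.722 N, so a = 91.722 / 17 = 5.3954 m/s².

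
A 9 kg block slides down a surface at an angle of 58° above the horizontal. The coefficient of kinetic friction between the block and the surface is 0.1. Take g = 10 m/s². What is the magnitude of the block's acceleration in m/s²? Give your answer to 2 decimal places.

7.95 m/s²

Resolving the weight along the incline: the component pulling the block down the slope is mg sin 58° = 9 × 10 × 0.8480 = 76.320 N, and the normal force is N = mg cos 58° = 9 × 10 × 0.5299 = 47.691 N.
Kinetic friction acts up the slope with magnitude f = μN = 0.1 × 47.691 = 4.769 N.
Net force along the incline is 76.320 − 4.769 = 71.551 N, so a = 71.551 / 9 = 7.9501 m/s².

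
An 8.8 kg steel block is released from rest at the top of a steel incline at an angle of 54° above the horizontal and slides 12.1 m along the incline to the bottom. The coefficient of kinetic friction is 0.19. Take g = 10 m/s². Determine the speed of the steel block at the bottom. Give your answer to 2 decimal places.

12.99 m/s

The weight component along the incline is mg sin 54° = 71.193 N and the normal force is N = mg cos 54° = 51.725 N.
Friction up the slope is f = μN = 0.19 × 51.725 = 9.828 N, so the net downslope force is 71.193 − 9.828 = 61.365 N and a = 61.365 / 8.8 = 6.9733 m/s².
Starting from rest over a distance of 12.1 m, v² = 2aL = 2 × 6.9733 × 12.1 = 168.7539, so v = 12.9905 m/s.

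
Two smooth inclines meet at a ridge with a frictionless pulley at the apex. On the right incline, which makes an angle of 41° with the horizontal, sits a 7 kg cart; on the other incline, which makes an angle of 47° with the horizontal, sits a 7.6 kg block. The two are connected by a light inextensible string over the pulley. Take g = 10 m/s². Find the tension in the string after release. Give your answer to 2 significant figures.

Resolve each weight along its own incline: the 7 kg mass has component 7 × 10 × sin 41° = 45.924 N down its slope, and the 7.6 kg mass has 7.6 × 10 × sin 47° = 55.583 N down its slope.
The 7.6 kg side's 55.583 N exceeds the other side's 45.924 N, so that mass slides down and the 7 kg mass slides up. Taking that direction as positive, Newton's second law for the whole system gives 55.583 − 45.924 = (7 + 7.6) a, so a = 9.659 / 14.6 = 0.6616 m/s².
For the 7 kg mass (up-slope positive): T − 45.924 = 7 × 0.6616, so T = 50.555 N.

51 N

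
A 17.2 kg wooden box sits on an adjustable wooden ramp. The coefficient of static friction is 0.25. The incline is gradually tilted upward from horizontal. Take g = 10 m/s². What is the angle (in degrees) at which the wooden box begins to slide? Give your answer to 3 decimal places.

At the threshold of sliding, static friction is at its maximum μ_s N and exactly balances the weight component along the incline: mg sin θ = μ_s mg cos θ.
Hence tan θ = μ_s = 0.25, so θ = arctan(0.25) = 14.0362°.

14.036°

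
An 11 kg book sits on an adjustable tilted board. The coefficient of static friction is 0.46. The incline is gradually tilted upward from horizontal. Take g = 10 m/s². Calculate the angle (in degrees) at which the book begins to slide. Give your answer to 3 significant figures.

24.7°

At the threshold of sliding, static friction is at its maximum μ_s N and exactly balances the weight component along the incline: mg sin θ = μ_s mg cos θ.
Hence tan θ = μ_s = 0.46, so θ = arctan(0.46) = 24.7024°.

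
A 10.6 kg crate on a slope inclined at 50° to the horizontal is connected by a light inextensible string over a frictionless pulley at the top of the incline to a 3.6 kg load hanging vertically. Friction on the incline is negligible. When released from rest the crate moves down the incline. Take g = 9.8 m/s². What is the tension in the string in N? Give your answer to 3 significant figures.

For the crate on the incline: the weight component along the slope is m₁g sin 50° = 10.6 × 9.8 × 0.7660 = 79.572 N and the normal force is N = m₁g cos 50° = 66.773 N.
Newton's second law for the crate (down-slope positive): 79.572 − T = 10.6 a. For the hanging load (upward positive): T − 3.6 × 9.8 = 3.6 a.
Adding the two equations eliminates T: 44.292 = 14.2 a, so a = 3.1192 m/s².
Then from the hanging load's equation, T = 3.6 × (9.8 + 3.1192) = 46.509 N.

46.5 N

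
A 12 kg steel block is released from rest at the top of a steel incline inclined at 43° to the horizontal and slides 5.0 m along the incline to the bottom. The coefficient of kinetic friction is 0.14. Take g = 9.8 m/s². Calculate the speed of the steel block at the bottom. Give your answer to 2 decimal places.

7.54 m/s

The weight component along the incline is mg sin 43° = 80.203 N and the normal force is N = mg cos 43° = 86.007 N.
Friction up the slope is f = μN = 0.14 × 86.007 = 12.041 N, so the net downslope force is 80.203 − 12.041 = 68.162 N and a = 68.162 / 12 = 5.6802 m/s².
Starting from rest over a distance of 5.0 m, v² = 2aL = 2 × 5.6802 × 5.0 = 56.8020, so v = 7.5367 m/s.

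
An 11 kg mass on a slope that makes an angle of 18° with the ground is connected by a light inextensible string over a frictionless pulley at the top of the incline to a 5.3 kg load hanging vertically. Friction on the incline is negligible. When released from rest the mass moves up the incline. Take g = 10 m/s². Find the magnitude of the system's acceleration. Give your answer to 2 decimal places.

For the mass on the incline: the weight component along the slope is m₁g sin 18° = 11 × 10 × 0.3090 = 33.990 N and the normal force is N = m₁g cos 18° = 104.616 N.
Newton's second law for the mass (up-slope positive): T − 33.990 = 11 a. For the hanging load (downward positive): 5.3 × 10 − T = 5.3 a.
Adding the two equations eliminates T: 19.010 = 16.3 a, so a = 1.1663 m/s².

1.17 m/s²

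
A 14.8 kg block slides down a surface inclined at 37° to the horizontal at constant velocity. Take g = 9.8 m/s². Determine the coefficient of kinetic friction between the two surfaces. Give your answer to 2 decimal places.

0.75

At constant velocity the net force along the incline is zero: mg sin 37° = μ mg cos 37°.
So μ = tan 37° = 0.6018 / 0.7986 = 0.7536.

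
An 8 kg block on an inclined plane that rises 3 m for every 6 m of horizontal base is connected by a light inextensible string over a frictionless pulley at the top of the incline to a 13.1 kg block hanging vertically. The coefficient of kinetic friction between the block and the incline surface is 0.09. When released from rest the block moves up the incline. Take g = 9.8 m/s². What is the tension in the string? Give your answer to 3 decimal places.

74.361 N

For the block on the incline: the weight component along the slope is m₁g sin 26.57° = 8 × 9.8 × 0.4472 = 35.060 N and the normal force is N = m₁g cos 26.57° = 70.123 N.
Kinetic friction opposes the block's motion up the incline: f = μN = 0.09 × 70.123 = 6.311 N acting down the slope.
Newton's second law for the block (up-slope positive): T − 35.060 − 6.311 = 8 a. For the hanging block (downward positive): 13.1 × 9.8 − T = 13.1 a.
Adding the two equations eliminates T: 87.009 = 21.1 a, so a = 4.1236 m/s².
Then from the hanging block's equation, T = 13.1 × (9.8 − 4.1236) = 74.361 N.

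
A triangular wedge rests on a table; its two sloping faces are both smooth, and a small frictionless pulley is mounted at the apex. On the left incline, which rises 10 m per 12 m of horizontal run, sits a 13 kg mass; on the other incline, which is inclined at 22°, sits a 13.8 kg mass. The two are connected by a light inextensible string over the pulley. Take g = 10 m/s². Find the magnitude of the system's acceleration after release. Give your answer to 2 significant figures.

1.2 m/s²

Resolve each weight along its own incline: the 13 kg mass has component 13 × 10 × sin 39.81° = 83.224 N down its slope, and the 13.8 kg mass has 13.8 × 10 × sin 22° = 51.696 N down its slope.
The 13 kg side's 83.224 N exceeds the other side's 51.696 N, so that mass slides down and the 13.8 kg mass slides up. Taking that direction as positive, Newton's second law for the whole system gives 83.224 − 51.696 = (13 + 13.8) a, so a = 31.528 / 26.8 = 1.1764 m/s².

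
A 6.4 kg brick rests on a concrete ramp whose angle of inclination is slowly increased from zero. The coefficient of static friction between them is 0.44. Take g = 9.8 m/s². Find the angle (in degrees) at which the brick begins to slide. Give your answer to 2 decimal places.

At the threshold of sliding, static friction is at its maximum μ_s N and exactly balances the weight component along the incline: mg sin θ = μ_s mg cos θ.
Hence tan θ = μ_s = 0.44, so θ = arctan(0.44) = 23.7495°.

23.75°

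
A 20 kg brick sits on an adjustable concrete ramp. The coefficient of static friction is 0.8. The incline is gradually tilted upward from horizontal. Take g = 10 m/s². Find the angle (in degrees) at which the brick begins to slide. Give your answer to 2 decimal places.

At the threshold of sliding, static friction is at its maximum μ_s N and exactly balances the weight component along the incline: mg sin θ = μ_s mg cos θ.
Hence tan θ = μ_s = 0.8, so θ = arctan(0.8) = 38.6598°.

38.66°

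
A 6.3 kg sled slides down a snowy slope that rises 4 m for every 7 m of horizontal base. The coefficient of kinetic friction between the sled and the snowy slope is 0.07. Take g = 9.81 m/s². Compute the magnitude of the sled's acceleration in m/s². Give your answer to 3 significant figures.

Resolving the weight along the incline: the component pulling the sled down the slope is mg sin 29.74° = 6.3 × 9.81 × 0.4961 = 30.660 N, and the normal force is N = mg cos 29.74° = 6.3 × 9.81 × 0.8682 = 53.657 N.
Kinetic friction acts up the slope with magnitude f = μN = 0.07 × 53.657 = 3.756 N.
Net force along the incline is 30.660 − 3.756 = 26.904 N, so a = 26.904 / 6.3 = 4.2705 m/s².

4.27 m/s²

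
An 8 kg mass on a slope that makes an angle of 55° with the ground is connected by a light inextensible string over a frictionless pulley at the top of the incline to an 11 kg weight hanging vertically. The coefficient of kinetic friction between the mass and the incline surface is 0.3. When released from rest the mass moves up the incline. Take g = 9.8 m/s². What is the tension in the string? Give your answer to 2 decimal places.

For the mass on the incline: the weight component along the slope is m₁g sin 55° = 8 × 9.8 × 0.8192 = 64.225 N and the normal force is N = m₁g cos 55° = 44.968 N.
Kinetic friction opposes the mass's motion up the incline: f = μN = 0.3 × 44.968 = 13.490 N acting down the slope.
Newton's second law for the mass (up-slope positive): T − 64.225 − 13.490 = 8 a. For the hanging weight (downward positive): 11 × 9.8 − T = 11 a.
Adding the two equations eliminates T: 30.085 = 19 a, so a = 1.5834 m/s².
Then from the hanging weight's equation, T = 11 × (9.8 − 1.5834) = 90.383 N.

90.38 N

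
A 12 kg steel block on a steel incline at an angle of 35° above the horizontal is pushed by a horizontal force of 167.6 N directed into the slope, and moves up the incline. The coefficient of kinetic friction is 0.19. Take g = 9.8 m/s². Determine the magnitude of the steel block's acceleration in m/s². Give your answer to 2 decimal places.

2.77 m/s²

The horizontal push has components F cos 35° = 167.6 × 0.8192 = 137.298 N up the incline and F sin 35° = 167.6 × 0.5736 = 96.135 N pressing into the surface.
The normal force is therefore N = mg cos 35° + F sin 35° = 96.338 + 96.135 = 192.473 N, and kinetic friction down the slope is μN = 0.19 × 192.473 = 36.570 N.
Along the incline: F cos 35° − mg sin 35° − μN = ma, so 137.298 − 67.455 − 36.570 = 12 a, giving a = 2.7728 m/s².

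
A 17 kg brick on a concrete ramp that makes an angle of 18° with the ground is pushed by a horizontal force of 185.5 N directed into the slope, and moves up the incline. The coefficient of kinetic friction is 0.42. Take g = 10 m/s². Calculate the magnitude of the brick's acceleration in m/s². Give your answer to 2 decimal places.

1.88 m/s²

The horizontal push has components F cos 18° = 185.5 × 0.9511 = 176.429 N up the incline and F sin 18° = 185.5 × 0.3090 = 57.319 N pressing into the surface.
The normal force is therefore N = mg cos 18° + F sin 18° = 161.687 + 57.319 = 219.006 N, and kinetic friction down the slope is μN = 0.42 × 219.006 = 91.983 N.
Along the incline: F cos 18° − mg sin 18° − μN = ma, so 176.429 − 52.530 − 91.983 = 17 a, giving a = 1.8774 m/s².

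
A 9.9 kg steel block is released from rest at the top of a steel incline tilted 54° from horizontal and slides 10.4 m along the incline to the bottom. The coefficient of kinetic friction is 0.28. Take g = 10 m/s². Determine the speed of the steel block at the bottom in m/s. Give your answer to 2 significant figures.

The weight component along the incline is mg sin 54° = 80.093 N and the normal force is N = mg cos 54° = 58.191 N.
Friction up the slope is f = μN = 0.28 × 58.191 = 16.293 N, so the net downslope force is 80.093 − 16.293 = 63.800 N and a = 63.800 / 9.9 = 6.4444 m/s².
Starting from rest over a distance of 10.4 m, v² = 2aL = 2 × 6.4444 × 10.4 = 134.0435, so v = 11.5777 m/s.

12 m/s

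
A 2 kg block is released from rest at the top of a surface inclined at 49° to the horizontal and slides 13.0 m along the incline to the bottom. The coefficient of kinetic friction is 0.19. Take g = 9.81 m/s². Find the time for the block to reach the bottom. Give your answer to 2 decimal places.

The weight component along the incline is mg sin 49° = 14.807 N and the normal force is N = mg cos 49° = 12.872 N.
Friction up the slope is f = μN = 0.19 × 12.872 = 2.446 N, so the net downslope force is 14.807 − 2.446 = 12.361 N and a = 12.361 / 2 = 6.1805 m/s².
Starting from rest, L = ½at², so t = √(2L/a) = √(2 × 13.0 / 6.1805) = 2.0510 s.

2.05 s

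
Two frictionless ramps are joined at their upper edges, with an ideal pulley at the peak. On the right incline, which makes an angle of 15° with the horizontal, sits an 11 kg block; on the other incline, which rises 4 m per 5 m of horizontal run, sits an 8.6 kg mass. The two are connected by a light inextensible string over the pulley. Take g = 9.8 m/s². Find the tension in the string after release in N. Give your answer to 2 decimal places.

Resolve each weight along its own incline: the 11 kg mass has component 11 × 9.8 × sin 15° = 27.901 N down its slope, and the 8.6 kg mass has 8.6 × 9.8 × sin 38.66° = 52.649 N down its slope.
The 8.6 kg side's 52.649 N exceeds the other side's 27.901 N, so that mass slides down and the 11 kg mass slides up. Taking that direction as positive, Newton's second law for the whole system gives 52.649 − 27.901 = (11 + 8.6) a, so a = 24.748 / 19.6 = 1.2627 m/s².
For the 11 kg mass (up-slope positive): T − 27.901 = 11 × 1.2627, so T = 41.791 N.

41.79 N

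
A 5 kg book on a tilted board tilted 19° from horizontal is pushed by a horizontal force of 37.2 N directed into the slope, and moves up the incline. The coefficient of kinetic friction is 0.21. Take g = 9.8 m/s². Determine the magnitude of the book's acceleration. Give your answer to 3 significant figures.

The horizontal push has components F cos 19° = 37.2 × 0.9455 = 35.173 N up the incline and F sin 19° = 37.2 × 0.3256 = 12.112 N pressing into the surface.
The normal force is therefore N = mg cos 19° + F sin 19° = 46.330 + 12.112 = 58.442 N, and kinetic friction down the slope is μN = 0.21 × 58.442 = 12.273 N.
Along the incline: F cos 19° − mg sin 19° − μN = ma, so 35.173 − 15.954 − 12.273 = 5 a, giving a = 1.3892 m/s².

1.39 m/s²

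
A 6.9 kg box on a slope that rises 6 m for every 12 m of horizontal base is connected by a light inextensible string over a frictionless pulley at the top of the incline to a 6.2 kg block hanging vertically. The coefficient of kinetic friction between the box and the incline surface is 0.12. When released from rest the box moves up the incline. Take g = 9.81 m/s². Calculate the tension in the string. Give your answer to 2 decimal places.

49.80 N

For the box on the incline: the weight component along the slope is m₁g sin 26.57° = 6.9 × 9.81 × 0.4472 = 30.271 N and the normal force is N = m₁g cos 26.57° = 60.543 N.
Kinetic friction opposes the box's motion up the incline: f = μN = 0.12 × 60.543 = 7.265 N acting down the slope.
Newton's second law for the box (up-slope positive): T − 30.271 − 7.265 = 6.9 a. For the hanging block (downward positive): 6.2 × 9.81 − T = 6.2 a.
Adding the two equations eliminates T: 23.286 = 13.1 a, so a = 1.7776 m/s².
Then from the hanging block's equation, T = 6.2 × (9.81 − 1.7776) = 49.801 N.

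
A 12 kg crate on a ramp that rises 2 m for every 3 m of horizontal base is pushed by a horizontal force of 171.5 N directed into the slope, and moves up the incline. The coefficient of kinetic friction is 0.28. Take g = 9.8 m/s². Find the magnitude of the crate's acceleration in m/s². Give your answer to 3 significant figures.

The horizontal push has components F cos 33.69° = 171.5 × 0.8321 = 142.705 N up the incline and F sin 33.69° = 171.5 × 0.5547 = 95.131 N pressing into the surface.
The normal force is therefore N = mg cos 33.69° + F sin 33.69° = 97.855 + 95.131 = 192.986 N, and kinetic friction down the slope is μN = 0.28 × 192.986 = 54.036 N.
Along the incline: F cos 33.69° − mg sin 33.69° − μN = ma, so 142.705 − 65.233 − 54.036 = 12 a, giving a = 1.9530 m/s².

1.95 m/s²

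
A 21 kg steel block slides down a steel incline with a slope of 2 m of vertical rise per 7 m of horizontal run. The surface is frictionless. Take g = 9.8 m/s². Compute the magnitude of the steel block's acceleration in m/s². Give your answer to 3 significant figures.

2.69 m/s²

Resolving the weight along the incline: the component pulling the steel block down the slope is mg sin 15.95° = 21 × 9.8 × 0.2747 = 56.533 N, and the normal force is N = mg cos 15.95° = 21 × 9.8 × 0.9615 = 197.877 N.
With no friction the net force along the incline is 56.533 N, so a = g sin 15.95° = 56.533 / 21 = 2.6920 m/s².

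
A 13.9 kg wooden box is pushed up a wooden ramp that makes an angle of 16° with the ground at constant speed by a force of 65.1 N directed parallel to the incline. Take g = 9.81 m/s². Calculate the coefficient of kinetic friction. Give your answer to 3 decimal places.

At constant speed ΣF = 0 along the incline. The applied 65.1 N acts up the slope; the weight component mg sin 16° = 37.586 N and kinetic friction μN both act down the slope.
So 65.1 = 37.586 + μ × 131.077, giving μ = (65.1 − 37.586) / 131.077 = 0.2099.

0.210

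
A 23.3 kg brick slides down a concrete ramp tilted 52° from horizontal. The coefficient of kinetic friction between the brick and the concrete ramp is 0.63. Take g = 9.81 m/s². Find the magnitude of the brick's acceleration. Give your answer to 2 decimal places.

Resolving the weight along the incline: the component pulling the brick down the slope is mg sin 52° = 23.3 × 9.81 × 0.7880 = 180.116 N, and the normal force is N = mg cos 52° = 23.3 × 9.81 × 0.6157 = 140.732 N.
Kinetic friction acts up the slope with magnitude f = μN = 0.63 × 140.732 = 88.661 N.
Net force along the incline is 180.116 − 88.661 = 91.455 N, so a = 91.455 / 23.3 = 3.9251 m/s².

3.93 m/s²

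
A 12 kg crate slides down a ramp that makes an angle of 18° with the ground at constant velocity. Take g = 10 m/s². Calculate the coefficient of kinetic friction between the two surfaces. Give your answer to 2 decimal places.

0.32

At constant velocity the net force along the incline is zero: mg sin 18° = μ mg cos 18°.
So μ = tan 18° = 0.3090 / 0.9511 = 0.3249.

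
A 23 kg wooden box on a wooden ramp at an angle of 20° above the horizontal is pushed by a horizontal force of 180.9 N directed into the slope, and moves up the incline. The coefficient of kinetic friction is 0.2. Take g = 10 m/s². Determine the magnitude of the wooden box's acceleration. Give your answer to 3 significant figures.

1.55 m/s²

The horizontal push has components F cos 20° = 180.9 × 0.9397 = 169.992 N up the incline and F sin 20° = 180.9 × 0.3420 = 61.868 N pressing into the surface.
The normal force is therefore N = mg cos 20° + F sin 20° = 216.131 + 61.868 = 277.999 N, and kinetic friction down the slope is μN = 0.2 × 277.999 = 55.600 N.
Along the incline: F cos 20° − mg sin 20° − μN = ma, so 169.992 − 78.660 − 55.600 = 23 a, giving a = 1.5536 m/s².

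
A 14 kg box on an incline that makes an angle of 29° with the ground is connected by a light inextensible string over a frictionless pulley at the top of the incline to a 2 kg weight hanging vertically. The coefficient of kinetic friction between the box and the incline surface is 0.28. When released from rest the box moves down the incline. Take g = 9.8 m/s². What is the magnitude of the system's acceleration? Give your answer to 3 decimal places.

For the box on the incline: the weight component along the slope is m₁g sin 29° = 14 × 9.8 × 0.4848 = 66.515 N and the normal force is N = m₁g cos 29° = 119.998 N.
Kinetic friction opposes the box's motion down the incline: f = μN = 0.28 × 119.998 = 33.599 N acting up the slope.
Newton's second law for the box (down-slope positive): 66.515 − 33.599 − T = 14 a. For the hanging weight (upward positive): T − 2 × 9.8 = 2 a.
Adding the two equations eliminates T: 13.316 = 16 a, so a = 0.8323 m/s².

0.832 m/s²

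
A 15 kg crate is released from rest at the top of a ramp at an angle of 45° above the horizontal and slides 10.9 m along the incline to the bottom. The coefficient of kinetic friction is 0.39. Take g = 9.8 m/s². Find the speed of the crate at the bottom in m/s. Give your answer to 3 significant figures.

The weight component along the incline is mg sin 45° = 103.945 N and the normal force is N = mg cos 45° = 103.945 N.
Friction up the slope is f = μN = 0.39 × 103.945 = 40.539 N, so the net downslope force is 103.945 − 40.539 = 63.406 N and a = 63.406 / 15 = 4.2271 m/s².
Starting from rest over a distance of 10.9 m, v² = 2aL = 2 × 4.2271 × 10.9 = 92.1508, so v = 9.5995 m/s.

9.60 m/s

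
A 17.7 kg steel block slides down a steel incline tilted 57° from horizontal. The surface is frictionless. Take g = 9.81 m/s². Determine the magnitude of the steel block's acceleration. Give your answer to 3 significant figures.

8.23 m/s²

Resolving the weight along the incline: the component pulling the steel block down the slope is mg sin 57° = 17.7 × 9.81 × 0.8387 = 145.629 N, and the normal force is N = mg cos 57° = 17.7 × 9.81 × 0.5446 = 94.563 N.
With no friction the net force along the incline is 145.629 N, so a = g sin 57° = 145.629 / 17.7 = 8.2276 m/s².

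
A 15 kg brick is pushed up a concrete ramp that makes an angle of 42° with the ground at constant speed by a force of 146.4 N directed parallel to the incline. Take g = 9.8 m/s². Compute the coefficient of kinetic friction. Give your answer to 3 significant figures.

At constant speed ΣF = 0 along the incline. The applied 146.4 N acts up the slope; the weight component mg sin 42° = 98.362 N and kinetic friction μN both act down the slope.
So 146.4 = 98.362 + μ × 109.242, giving μ = (146.4 − 98.362) / 109.242 = 0.4397.

0.440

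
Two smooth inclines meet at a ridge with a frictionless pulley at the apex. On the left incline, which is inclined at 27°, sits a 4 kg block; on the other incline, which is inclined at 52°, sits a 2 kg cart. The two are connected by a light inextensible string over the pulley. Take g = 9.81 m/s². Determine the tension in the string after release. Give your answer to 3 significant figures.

Resolve each weight along its own incline: the 4 kg mass has component 4 × 9.81 × sin 27° = 17.815 N down its slope, and the 2 kg mass has 2 × 9.81 × sin 52° = 15.461 N down its slope.
The 4 kg side's 17.815 N exceeds the other side's 15.461 N, so that mass slides down and the 2 kg mass slides up. Taking that direction as positive, Newton's second law for the whole system gives 17.815 − 15.461 = (4 + 2) a, so a = 2.354 / 6 = 0.3923 m/s².
For the 2 kg mass (up-slope positive): T − 15.461 = 2 × 0.3923, so T = 16.246 N.

16.2 N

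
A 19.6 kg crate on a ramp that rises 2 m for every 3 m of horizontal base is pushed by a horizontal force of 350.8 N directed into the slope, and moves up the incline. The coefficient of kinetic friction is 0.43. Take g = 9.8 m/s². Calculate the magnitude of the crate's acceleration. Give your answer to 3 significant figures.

The horizontal push has components F cos 33.69° = 350.8 × 0.8321 = 291.901 N up the incline and F sin 33.69° = 350.8 × 0.5547 = 194.589 N pressing into the surface.
The normal force is therefore N = mg cos 33.69° + F sin 33.69° = 159.830 + 194.589 = 354.419 N, and kinetic friction down the slope is μN = 0.43 × 354.419 = 152.400 N.
Along the incline: F cos 33.69° − mg sin 33.69° − μN = ma, so 291.901 − 106.547 − 152.400 = 19.6 a, giving a = 1.6813 m/s².

1.68 m/s²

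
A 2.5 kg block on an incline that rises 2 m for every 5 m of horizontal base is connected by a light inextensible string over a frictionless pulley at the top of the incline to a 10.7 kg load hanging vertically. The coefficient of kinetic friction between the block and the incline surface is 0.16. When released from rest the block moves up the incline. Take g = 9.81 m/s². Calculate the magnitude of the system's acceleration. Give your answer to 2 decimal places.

For the block on the incline: the weight component along the slope is m₁g sin 21.80° = 2.5 × 9.81 × 0.3714 = 9.109 N and the normal force is N = m₁g cos 21.80° = 22.771 N.
Kinetic friction opposes the block's motion up the incline: f = μN = 0.16 × 22.771 = 3.643 N acting down the slope.
Newton's second law for the block (up-slope positive): T − 9.109 − 3.643 = 2.5 a. For the hanging load (downward positive): 10.7 × 9.81 − T = 10.7 a.
Adding the two equations eliminates T: 92.215 = 13.2 a, so a = 6.9860 m/s².

6.99 m/s²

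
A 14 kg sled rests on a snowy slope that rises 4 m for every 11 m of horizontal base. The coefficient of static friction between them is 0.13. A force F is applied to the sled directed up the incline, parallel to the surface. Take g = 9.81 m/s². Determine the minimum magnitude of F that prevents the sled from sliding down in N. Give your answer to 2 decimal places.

The normal force is N = mg cos 19.98° = 129.071 N. With F at its minimum the sled is on the verge of sliding down, so static friction is at its maximum μ_s N = 0.13 × 129.071 = 16.779 N and acts up the slope.
Equilibrium along the incline: F + μ_s N = mg sin 19.98°, so F = 46.935 − 16.779 = 30.156 N.

30.16 N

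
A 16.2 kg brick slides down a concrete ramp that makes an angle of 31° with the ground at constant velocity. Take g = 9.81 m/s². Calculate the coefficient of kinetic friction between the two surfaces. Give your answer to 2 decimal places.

At constant velocity the net force along the incline is zero: mg sin 31° = μ mg cos 31°.
So μ = tan 31° = 0.5150 / 0.8572 = 0.6008.

0.60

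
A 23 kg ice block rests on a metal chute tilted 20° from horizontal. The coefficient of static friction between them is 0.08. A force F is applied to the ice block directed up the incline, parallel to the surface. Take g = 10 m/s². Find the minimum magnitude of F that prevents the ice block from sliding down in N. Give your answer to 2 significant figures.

61 N

The normal force is N = mg cos 20° = 216.129 N. With F at its minimum the ice block is on the verge of sliding down, so static friction is at its maximum μ_s N = 0.08 × 216.129 = 17.290 N and acts up the slope.
Equilibrium along the incline: F + μ_s N = mg sin 20°, so F = 78.665 − 17.290 = 61.375 N.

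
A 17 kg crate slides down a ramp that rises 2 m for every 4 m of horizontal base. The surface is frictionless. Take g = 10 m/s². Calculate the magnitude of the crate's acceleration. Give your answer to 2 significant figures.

Resolving the weight along the incline: the component pulling the crate down the slope is mg sin 26.57° = 17 × 10 × 0.4472 = 76.024 N, and the normal force is N = mg cos 26.57° = 17 × 10 × 0.8944 = 152.048 N.
With no friction the net force along the incline is 76.024 N, so a = g sin 26.57° = 76.024 / 17 = 4.4720 m/s².

4.5 m/s²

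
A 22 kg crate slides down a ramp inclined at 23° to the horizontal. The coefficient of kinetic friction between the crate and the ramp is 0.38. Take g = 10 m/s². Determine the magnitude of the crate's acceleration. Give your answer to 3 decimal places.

Resolving the weight along the incline: the component pulling the crate down the slope is mg sin 23° = 22 × 10 × 0.3907 = 85.954 N, and the normal force is N = mg cos 23° = 22 × 10 × 0.9205 = 202.510 N.
Kinetic friction acts up the slope with magnitude f = μN = 0.38 × 202.510 = 76.954 N.
Net force along the incline is 85.954 − 76.954 = 9.000 N, so a = 9.000 / 22 = 0.4091 m/s².

0.409 m/s²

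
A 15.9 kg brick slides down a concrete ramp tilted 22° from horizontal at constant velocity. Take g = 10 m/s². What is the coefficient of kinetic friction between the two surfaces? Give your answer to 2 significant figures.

0.40

At constant velocity the net force along the incline is zero: mg sin 22° = μ mg cos 22°.
So μ = tan 22° = 0.3746 / 0.9272 = 0.4040.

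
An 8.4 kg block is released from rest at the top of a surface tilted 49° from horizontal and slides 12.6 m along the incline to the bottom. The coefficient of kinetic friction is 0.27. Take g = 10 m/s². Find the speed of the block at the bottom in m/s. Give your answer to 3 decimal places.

The weight component along the incline is mg sin 49° = 63.396 N and the normal force is N = mg cos 49° = 55.109 N.
Friction up the slope is f = μN = 0.27 × 55.109 = 14.879 N, so the net downslope force is 63.396 − 14.879 = 48.517 N and a = 48.517 / 8.4 = 5.7758 m/s².
Starting from rest over a distance of 12.6 m, v² = 2aL = 2 × 5.7758 × 12.6 = 145.5502, so v = 12.0644 m/s.

12.064 m/s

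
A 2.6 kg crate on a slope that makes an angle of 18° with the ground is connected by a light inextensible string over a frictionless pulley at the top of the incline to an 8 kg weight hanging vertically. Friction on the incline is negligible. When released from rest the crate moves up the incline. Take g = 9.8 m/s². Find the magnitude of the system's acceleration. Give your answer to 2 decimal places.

6.65 m/s²

For the crate on the incline: the weight component along the slope is m₁g sin 18° = 2.6 × 9.8 × 0.3090 = 7.873 N and the normal force is N = m₁g cos 18° = 24.233 N.
Newton's second law for the crate (up-slope positive): T − 7.873 = 2.6 a. For the hanging weight (downward positive): 8 × 9.8 − T = 8 a.
Adding the two equations eliminates T: 70.527 = 10.6 a, so a = 6.6535 m/s².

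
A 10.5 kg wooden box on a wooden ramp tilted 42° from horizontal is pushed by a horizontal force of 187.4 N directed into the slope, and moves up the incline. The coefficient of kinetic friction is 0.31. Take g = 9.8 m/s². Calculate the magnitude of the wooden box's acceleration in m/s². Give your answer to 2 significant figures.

0.75 m/s²

The horizontal push has components F cos 42° = 187.4 × 0.7431 = 139.257 N up the incline and F sin 42° = 187.4 × 0.6691 = 125.389 N pressing into the surface.
The normal force is therefore N = mg cos 42° + F sin 42° = 76.465 + 125.389 = 201.854 N, and kinetic friction down the slope is μN = 0.31 × 201.854 = 62.575 N.
Along the incline: F cos 42° − mg sin 42° − μN = ma, so 139.257 − 68.850 − 62.575 = 10.5 a, giving a = 0.7459 m/s².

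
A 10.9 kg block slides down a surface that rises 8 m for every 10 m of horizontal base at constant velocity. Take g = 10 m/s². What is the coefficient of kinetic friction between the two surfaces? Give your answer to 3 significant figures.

0.800

At constant velocity the net force along the incline is zero: mg sin 38.66° = μ mg cos 38.66°.
So μ = tan 38.66° = 0.6247 / 0.7809 = 0.8000.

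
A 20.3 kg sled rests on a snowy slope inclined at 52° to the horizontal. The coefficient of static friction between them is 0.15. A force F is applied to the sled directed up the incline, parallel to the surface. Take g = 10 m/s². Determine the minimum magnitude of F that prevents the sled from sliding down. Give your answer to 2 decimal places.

141.22 N

The normal force is N = mg cos 52° = 124.979 N. With F at its minimum the sled is on the verge of sliding down, so static friction is at its maximum μ_s N = 0.15 × 124.979 = 18.747 N and acts up the slope.
Equilibrium along the incline: F + μ_s N = mg sin 52°, so F = 159.966 − 18.747 = 141.219 N.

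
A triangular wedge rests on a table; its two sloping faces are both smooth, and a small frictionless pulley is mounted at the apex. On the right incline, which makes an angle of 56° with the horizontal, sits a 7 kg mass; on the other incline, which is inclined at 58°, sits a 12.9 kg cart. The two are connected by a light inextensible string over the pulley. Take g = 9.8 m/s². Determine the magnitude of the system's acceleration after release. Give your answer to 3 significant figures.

2.53 m/s²

Resolve each weight along its own incline: the 7 kg mass has component 7 × 9.8 × sin 56° = 56.872 N down its slope, and the 12.9 kg mass has 12.9 × 9.8 × sin 58° = 107.210 N down its slope.
The 12.9 kg side's 107.210 N exceeds the other side's 56.872 N, so that mass slides down and the 7 kg mass slides up. Taking that direction as positive, Newton's second law for the whole system gives 107.210 − 56.872 = (7 + 12.9) a, so a = 50.338 / 19.9 = 2.5295 m/s².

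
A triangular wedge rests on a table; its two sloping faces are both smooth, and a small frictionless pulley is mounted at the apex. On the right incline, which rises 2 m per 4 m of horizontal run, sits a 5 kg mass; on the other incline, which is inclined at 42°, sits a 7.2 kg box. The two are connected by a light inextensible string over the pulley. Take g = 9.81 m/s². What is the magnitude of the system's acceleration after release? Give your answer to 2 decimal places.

Resolve each weight along its own incline: the 5 kg mass has component 5 × 9.81 × sin 26.57° = 21.936 N down its slope, and the 7.2 kg mass has 7.2 × 9.81 × sin 42° = 47.262 N down its slope.
The 7.2 kg side's 47.262 N exceeds the other side's 21.936 N, so that mass slides down and the 5 kg mass slides up. Taking that direction as positive, Newton's second law for the whole system gives 47.262 − 21.936 = (5 + 7.2) a, so a = 25.326 / 12.2 = 2.0759 m/s².

2.08 m/s²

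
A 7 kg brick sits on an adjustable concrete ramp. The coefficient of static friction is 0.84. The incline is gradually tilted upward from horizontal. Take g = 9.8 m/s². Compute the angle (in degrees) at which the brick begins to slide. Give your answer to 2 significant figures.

At the threshold of sliding, static friction is at its maximum μ_s N and exactly balances the weight component along the incline: mg sin θ = μ_s mg cos θ.
Hence tan θ = μ_s = 0.84, so θ = arctan(0.84) = 40.0303°.

40°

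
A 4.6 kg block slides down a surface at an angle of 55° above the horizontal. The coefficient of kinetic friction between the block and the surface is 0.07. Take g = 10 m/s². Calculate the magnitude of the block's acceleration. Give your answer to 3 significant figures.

Resolving the weight along the incline: the component pulling the block down the slope is mg sin 55° = 4.6 × 10 × 0.8192 = 37.683 N, and the normal force is N = mg cos 55° = 4.6 × 10 × 0.5736 = 26.386 N.
Kinetic friction acts up the slope with magnitude f = μN = 0.07 × 26.386 = 1.847 N.
Net force along the incline is 37.683 − 1.847 = 35.836 N, so a = 35.836 / 4.6 = 7.7904 m/s².

7.79 m/s²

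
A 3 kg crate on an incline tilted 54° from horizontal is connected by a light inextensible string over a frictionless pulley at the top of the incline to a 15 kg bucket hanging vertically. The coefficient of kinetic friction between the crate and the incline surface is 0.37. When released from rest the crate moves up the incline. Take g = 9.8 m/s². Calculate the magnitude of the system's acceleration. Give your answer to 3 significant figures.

For the crate on the incline: the weight component along the slope is m₁g sin 54° = 3 × 9.8 × 0.8090 = 23.785 N and the normal force is N = m₁g cos 54° = 17.281 N.
Kinetic friction opposes the crate's motion up the incline: f = μN = 0.37 × 17.281 = 6.394 N acting down the slope.
Newton's second law for the crate (up-slope positive): T − 23.785 − 6.394 = 3 a. For the hanging bucket (downward positive): 15 × 9.8 − T = 15 a.
Adding the two equations eliminates T: 116.821 = 18 a, so a = 6.4901 m/s².

6.49 m/s²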